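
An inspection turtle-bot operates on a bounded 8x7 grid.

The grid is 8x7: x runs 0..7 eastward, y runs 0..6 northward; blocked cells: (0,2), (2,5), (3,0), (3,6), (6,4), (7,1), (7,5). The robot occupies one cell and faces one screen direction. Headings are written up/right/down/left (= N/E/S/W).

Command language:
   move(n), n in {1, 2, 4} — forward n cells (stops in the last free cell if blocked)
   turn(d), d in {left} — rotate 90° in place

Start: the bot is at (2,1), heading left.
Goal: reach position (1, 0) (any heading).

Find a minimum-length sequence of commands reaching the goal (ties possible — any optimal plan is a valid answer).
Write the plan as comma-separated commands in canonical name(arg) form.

t0: at (2,1), heading left
1. move(1) → at (1,1), heading left
2. turn(left) → at (1,1), heading down
3. move(2) → at (1,0), heading down
nothing shorter than 3 reaches the goal.

move(1), turn(left), move(2)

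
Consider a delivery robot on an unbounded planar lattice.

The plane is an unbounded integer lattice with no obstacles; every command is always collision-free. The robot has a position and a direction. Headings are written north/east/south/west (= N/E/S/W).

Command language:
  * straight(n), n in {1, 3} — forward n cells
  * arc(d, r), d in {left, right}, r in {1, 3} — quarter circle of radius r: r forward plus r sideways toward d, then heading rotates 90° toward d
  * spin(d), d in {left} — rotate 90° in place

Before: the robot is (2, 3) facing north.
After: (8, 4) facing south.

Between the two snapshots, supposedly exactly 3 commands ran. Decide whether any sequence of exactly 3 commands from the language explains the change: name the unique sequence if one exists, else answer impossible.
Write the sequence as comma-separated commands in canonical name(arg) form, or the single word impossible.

key: order matters: swapping straight(1) and arc(right, 3) lands elsewhere
initial: (2, 3) facing north
step 1 (straight(1)): (2, 4) facing north
step 2 (arc(right, 3)): (5, 7) facing east
step 3 (arc(right, 3)): (8, 4) facing south
no other 3-command option fits: unique.

straight(1), arc(right, 3), arc(right, 3)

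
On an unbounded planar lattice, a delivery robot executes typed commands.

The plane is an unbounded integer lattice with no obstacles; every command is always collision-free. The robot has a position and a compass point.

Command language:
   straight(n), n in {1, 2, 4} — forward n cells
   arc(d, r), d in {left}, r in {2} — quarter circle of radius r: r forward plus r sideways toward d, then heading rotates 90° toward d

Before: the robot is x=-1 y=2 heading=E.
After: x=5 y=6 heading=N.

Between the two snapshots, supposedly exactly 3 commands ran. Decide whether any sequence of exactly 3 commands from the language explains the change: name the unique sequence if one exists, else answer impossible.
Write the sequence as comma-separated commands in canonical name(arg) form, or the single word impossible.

key: running straight(2) before straight(4) would end elsewhere — order is forced
begin: x=-1 y=2 heading=E
step 1 (straight(4)): x=3 y=2 heading=E
step 2 (arc(left, 2)): x=5 y=4 heading=N
step 3 (straight(2)): x=5 y=6 heading=N
uniquely the one of 64 3-step routes that fits.

straight(4), arc(left, 2), straight(2)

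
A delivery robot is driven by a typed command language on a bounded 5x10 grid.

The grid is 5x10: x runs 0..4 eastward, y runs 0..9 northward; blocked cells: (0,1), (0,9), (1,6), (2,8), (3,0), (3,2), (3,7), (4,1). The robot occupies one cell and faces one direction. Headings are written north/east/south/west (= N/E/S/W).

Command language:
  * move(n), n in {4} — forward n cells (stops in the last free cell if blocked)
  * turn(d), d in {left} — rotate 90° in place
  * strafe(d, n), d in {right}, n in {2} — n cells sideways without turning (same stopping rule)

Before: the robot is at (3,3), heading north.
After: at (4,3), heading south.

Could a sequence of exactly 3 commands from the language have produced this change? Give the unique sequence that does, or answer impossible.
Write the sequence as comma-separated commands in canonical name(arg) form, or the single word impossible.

key: running turn(left) before strafe(right, 2) would end elsewhere — order is forced
start: at (3,3), heading north
step 1 (strafe(right, 2)): at (4,3), heading north
step 2 (turn(left)): at (4,3), heading west
step 3 (turn(left)): at (4,3), heading south
uniquely the one of 27 3-step routes that fits.

strafe(right, 2), turn(left), turn(left)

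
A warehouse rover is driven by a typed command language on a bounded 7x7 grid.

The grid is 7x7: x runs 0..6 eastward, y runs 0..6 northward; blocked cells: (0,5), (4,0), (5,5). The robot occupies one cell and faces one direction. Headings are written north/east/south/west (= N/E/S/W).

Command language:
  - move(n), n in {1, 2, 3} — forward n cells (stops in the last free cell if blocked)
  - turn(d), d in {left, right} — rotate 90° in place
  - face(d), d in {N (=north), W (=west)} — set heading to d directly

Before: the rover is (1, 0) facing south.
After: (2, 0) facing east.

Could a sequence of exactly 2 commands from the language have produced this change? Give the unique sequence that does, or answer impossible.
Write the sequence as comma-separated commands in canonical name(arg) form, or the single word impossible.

turn(left), move(1)

key: order matters: swapping turn(left) and move(1) lands elsewhere
initial: (1, 0) facing south
1. turn(left) → (1, 0) facing east
2. move(1) → (2, 0) facing east
no other 2-command option fits: unique.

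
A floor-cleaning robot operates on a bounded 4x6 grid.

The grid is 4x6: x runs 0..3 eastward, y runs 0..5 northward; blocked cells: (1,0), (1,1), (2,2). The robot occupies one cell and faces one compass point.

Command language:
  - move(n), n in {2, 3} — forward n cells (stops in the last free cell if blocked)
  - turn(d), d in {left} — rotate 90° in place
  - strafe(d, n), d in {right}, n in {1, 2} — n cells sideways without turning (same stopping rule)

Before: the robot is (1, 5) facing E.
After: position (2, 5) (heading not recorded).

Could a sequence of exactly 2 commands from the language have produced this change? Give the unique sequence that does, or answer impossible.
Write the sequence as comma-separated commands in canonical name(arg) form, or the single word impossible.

key: order matters: swapping turn(left) and strafe(right, 1) lands elsewhere
begin: (1, 5) facing E
1. turn(left) → (1, 5) facing N
2. strafe(right, 1) → (2, 5) facing N
uniquely the one of 25 2-step routes that fits.

turn(left), strafe(right, 1)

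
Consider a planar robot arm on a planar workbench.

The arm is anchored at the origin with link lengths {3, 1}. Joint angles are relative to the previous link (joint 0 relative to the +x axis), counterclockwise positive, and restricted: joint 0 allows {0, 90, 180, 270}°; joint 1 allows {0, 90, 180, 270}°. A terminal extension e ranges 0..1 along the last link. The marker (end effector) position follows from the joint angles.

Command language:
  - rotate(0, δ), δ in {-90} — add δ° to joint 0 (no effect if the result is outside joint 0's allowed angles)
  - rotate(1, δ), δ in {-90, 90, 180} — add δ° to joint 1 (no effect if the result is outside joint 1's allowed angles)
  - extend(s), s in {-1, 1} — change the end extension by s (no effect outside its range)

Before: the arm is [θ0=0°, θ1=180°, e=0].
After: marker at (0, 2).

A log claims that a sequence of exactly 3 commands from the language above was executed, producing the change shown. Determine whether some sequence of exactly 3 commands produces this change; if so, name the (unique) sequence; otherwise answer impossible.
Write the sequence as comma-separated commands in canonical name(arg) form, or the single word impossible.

rotate(0, -90), rotate(0, -90), rotate(0, -90)

start: [θ0=0°, θ1=180°, e=0]
[1] after rotate(0, -90): [θ0=270°, θ1=180°, e=0]
[2] after rotate(0, -90): [θ0=180°, θ1=180°, e=0]
[3] after rotate(0, -90): [θ0=90°, θ1=180°, e=0]
uniquely the one of 216 3-step routes that fits.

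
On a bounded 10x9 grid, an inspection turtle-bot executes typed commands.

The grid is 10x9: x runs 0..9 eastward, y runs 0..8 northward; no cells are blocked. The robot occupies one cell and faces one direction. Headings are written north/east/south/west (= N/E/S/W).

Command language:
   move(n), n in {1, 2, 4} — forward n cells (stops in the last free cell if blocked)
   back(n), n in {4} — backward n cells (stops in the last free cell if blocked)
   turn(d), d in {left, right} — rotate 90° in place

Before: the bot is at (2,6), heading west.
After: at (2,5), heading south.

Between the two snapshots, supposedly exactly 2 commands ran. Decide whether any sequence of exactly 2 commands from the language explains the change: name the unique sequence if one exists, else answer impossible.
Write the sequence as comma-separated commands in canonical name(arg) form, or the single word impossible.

turn(left), move(1)

key: cell and facing (now S) both changed — the 2 commands mix motion and turning
from: at (2,6), heading west
t=1 turn(left) ⇒ at (2,6), heading south
t=2 move(1) ⇒ at (2,5), heading south
no other 2-command option fits: unique.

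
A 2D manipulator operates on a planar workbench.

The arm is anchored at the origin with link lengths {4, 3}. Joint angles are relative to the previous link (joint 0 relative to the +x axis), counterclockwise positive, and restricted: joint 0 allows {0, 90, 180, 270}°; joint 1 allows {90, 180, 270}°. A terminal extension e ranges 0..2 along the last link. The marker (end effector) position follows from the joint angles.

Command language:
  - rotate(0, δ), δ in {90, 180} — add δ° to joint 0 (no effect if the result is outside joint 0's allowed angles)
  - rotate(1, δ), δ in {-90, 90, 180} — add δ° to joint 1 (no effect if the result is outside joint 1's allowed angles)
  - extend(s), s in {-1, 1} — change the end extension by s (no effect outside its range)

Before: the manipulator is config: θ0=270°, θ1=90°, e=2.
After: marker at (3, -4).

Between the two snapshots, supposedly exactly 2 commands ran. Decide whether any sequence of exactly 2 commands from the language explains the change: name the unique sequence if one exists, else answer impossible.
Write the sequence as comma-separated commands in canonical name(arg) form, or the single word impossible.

start: config: θ0=270°, θ1=90°, e=2
step 1 (extend(-1)): config: θ0=270°, θ1=90°, e=1
step 2 (extend(-1)): config: θ0=270°, θ1=90°, e=0
all 49 alternatives checked — unique.

extend(-1), extend(-1)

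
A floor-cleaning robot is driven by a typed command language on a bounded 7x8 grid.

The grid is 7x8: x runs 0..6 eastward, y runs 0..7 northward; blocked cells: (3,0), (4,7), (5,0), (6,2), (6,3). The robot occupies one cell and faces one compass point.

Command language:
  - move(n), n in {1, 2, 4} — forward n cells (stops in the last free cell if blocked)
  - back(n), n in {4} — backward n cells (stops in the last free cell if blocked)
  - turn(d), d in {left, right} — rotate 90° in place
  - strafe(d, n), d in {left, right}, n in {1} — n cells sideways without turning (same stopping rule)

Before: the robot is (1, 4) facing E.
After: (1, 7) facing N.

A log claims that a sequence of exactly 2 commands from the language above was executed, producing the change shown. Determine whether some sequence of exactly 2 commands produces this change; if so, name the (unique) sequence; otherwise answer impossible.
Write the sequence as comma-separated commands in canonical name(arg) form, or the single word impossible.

key: move(4) runs into the grid edge before its full distance
from: (1, 4) facing E
t=1 turn(left) ⇒ (1, 4) facing N
t=2 move(4) ⇒ (1, 7) facing N
no other 2-command option fits: unique.

turn(left), move(4)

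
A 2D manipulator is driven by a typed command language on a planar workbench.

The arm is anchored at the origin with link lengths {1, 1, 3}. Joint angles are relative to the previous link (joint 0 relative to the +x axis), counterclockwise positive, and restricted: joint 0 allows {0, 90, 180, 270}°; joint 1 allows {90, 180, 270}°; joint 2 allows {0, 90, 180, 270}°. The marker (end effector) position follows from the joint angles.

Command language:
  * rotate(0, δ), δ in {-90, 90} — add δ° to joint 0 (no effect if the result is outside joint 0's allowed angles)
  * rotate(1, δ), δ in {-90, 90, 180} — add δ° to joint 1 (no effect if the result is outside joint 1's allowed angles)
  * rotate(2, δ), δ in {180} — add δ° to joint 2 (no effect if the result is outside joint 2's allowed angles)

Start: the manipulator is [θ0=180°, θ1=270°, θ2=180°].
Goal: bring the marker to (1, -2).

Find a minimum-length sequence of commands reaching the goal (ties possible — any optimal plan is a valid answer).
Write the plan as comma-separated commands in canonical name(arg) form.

begin: [θ0=180°, θ1=270°, θ2=180°]
[1] after rotate(1, 180): [θ0=180°, θ1=90°, θ2=180°]
[2] after rotate(0, -90): [θ0=90°, θ1=90°, θ2=180°]
[3] after rotate(0, -90): [θ0=0°, θ1=90°, θ2=180°]
no 2-step plan works, so 3 is optimal.

rotate(1, 180), rotate(0, -90), rotate(0, -90)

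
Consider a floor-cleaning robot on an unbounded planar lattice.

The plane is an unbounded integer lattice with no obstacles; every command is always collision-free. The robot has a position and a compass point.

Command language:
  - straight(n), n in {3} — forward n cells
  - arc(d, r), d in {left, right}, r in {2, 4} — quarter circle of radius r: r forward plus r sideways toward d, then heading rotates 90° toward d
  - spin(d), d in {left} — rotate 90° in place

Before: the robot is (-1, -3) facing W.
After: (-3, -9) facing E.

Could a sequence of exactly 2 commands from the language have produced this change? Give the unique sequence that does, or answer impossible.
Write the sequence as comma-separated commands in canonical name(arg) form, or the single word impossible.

arc(left, 4), arc(left, 2)

key: order matters: swapping arc(left, 4) and arc(left, 2) lands elsewhere
t0: (-1, -3) facing W
step 1 (arc(left, 4)): (-5, -7) facing S
step 2 (arc(left, 2)): (-3, -9) facing E
uniquely the one of 36 2-step routes that fits.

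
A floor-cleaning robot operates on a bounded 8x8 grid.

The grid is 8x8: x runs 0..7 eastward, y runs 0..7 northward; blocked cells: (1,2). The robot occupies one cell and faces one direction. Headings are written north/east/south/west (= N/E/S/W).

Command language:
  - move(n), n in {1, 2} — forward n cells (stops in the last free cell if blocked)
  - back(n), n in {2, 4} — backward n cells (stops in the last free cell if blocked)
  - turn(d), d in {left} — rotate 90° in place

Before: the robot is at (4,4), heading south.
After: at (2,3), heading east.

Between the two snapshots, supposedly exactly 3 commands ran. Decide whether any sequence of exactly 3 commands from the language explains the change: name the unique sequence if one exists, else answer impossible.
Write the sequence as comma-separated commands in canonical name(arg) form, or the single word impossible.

move(1), turn(left), back(2)

key: position moved to (2,3) AND the heading swung to E — translation plus rotation needed
start: at (4,4), heading south
t=1 move(1) ⇒ at (4,3), heading south
t=2 turn(left) ⇒ at (4,3), heading east
t=3 back(2) ⇒ at (2,3), heading east
all 125 alternatives checked — unique.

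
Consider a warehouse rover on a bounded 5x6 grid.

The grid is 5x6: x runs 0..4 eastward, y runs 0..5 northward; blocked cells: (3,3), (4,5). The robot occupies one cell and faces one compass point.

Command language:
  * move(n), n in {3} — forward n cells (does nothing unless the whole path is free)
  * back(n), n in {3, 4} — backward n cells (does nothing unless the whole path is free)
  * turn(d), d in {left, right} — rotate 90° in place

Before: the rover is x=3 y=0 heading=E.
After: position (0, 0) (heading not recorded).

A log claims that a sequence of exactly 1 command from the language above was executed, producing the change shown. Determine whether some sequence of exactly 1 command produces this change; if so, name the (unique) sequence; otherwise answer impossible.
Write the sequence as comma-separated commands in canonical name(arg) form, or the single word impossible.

back(3)

initial: x=3 y=0 heading=E
t=1 back(3) ⇒ x=0 y=0 heading=E
no rival 1-sequence matches.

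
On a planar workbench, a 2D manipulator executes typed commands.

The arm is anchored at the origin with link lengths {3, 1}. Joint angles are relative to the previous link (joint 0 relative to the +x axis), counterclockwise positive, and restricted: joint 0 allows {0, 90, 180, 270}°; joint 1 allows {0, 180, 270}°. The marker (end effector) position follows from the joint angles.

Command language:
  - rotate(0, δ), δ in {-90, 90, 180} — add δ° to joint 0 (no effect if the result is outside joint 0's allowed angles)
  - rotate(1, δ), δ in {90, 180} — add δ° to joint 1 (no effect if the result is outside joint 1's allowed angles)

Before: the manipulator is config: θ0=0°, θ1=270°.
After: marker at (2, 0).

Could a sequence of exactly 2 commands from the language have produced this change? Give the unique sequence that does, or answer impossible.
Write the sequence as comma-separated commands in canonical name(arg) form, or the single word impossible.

key: order matters: swapping rotate(1, 90) and rotate(1, 180) lands elsewhere
begin: config: θ0=0°, θ1=270°
t=1 rotate(1, 90) ⇒ config: θ0=0°, θ1=0°
t=2 rotate(1, 180) ⇒ config: θ0=0°, θ1=180°
uniquely the one of 25 2-step routes that fits.

rotate(1, 90), rotate(1, 180)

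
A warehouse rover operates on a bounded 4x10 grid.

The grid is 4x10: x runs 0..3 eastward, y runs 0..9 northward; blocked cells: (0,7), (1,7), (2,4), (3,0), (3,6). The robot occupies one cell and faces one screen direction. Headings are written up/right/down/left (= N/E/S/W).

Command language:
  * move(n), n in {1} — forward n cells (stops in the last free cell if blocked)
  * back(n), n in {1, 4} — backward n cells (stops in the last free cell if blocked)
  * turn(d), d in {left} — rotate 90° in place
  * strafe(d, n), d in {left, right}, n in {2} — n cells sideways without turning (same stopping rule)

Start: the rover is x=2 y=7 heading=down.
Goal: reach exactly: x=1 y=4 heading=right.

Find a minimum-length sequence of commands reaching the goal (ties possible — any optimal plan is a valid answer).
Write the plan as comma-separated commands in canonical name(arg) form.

begin: x=2 y=7 heading=down
step 1 (move(1)): x=2 y=6 heading=down
step 2 (turn(left)): x=2 y=6 heading=right
step 3 (back(1)): x=1 y=6 heading=right
step 4 (strafe(right, 2)): x=1 y=4 heading=right
no 3-step plan works, so 4 is optimal.

move(1), turn(left), back(1), strafe(right, 2)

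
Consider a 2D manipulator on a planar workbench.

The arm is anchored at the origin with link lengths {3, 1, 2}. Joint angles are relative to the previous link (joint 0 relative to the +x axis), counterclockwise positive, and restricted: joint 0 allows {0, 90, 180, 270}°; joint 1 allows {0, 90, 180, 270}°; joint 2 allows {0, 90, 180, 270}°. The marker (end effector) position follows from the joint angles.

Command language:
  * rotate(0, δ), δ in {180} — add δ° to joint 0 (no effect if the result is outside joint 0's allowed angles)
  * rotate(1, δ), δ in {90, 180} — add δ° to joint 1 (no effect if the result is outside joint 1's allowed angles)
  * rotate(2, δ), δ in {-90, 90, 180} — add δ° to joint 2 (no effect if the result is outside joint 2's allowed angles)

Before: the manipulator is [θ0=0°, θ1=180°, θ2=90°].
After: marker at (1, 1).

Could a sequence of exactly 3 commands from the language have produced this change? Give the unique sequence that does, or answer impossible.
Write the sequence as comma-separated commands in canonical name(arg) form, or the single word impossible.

from: [θ0=0°, θ1=180°, θ2=90°]
t=1 rotate(1, 90) ⇒ [θ0=0°, θ1=270°, θ2=90°]
t=2 rotate(1, 90) ⇒ [θ0=0°, θ1=0°, θ2=90°]
t=3 rotate(1, 90) ⇒ [θ0=0°, θ1=90°, θ2=90°]
no other 3-command option fits: unique.

rotate(1, 90), rotate(1, 90), rotate(1, 90)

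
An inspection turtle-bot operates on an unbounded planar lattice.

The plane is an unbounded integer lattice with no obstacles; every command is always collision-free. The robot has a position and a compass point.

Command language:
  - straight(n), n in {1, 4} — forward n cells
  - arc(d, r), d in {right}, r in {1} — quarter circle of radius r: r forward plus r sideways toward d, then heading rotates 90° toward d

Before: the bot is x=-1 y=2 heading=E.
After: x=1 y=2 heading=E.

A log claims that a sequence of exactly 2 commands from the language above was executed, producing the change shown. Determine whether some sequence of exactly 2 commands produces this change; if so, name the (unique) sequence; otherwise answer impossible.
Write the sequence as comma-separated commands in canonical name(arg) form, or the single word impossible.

key: still facing E at the end — nothing in the sequence rotates
from: x=-1 y=2 heading=E
1. straight(1) → x=0 y=2 heading=E
2. straight(1) → x=1 y=2 heading=E
uniquely the one of 9 2-step routes that fits.

straight(1), straight(1)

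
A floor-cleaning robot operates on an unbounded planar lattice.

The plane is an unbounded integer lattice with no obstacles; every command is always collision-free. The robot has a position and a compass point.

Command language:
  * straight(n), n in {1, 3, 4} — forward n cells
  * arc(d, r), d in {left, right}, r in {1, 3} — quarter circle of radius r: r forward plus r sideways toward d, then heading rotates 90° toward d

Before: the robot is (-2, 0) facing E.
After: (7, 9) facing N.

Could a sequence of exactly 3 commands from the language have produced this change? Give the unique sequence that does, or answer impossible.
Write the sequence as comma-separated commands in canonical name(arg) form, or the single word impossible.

key: cell and facing (now N) both changed — the 3 commands mix motion and turning
begin: (-2, 0) facing E
[1] after arc(left, 3): (1, 3) facing N
[2] after arc(right, 3): (4, 6) facing E
[3] after arc(left, 3): (7, 9) facing N
all 343 alternatives checked — unique.

arc(left, 3), arc(right, 3), arc(left, 3)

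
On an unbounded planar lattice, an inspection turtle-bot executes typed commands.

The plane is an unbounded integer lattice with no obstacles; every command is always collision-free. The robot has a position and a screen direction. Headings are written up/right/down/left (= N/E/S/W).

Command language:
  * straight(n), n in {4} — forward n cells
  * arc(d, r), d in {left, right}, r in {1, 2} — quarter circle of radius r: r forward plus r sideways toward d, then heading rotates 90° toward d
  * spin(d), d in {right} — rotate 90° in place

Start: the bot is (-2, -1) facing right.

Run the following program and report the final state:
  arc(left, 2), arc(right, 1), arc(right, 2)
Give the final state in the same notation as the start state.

start: (-2, -1) facing right
t=1 arc(left, 2) ⇒ (0, 1) facing up
t=2 arc(right, 1) ⇒ (1, 2) facing right
t=3 arc(right, 2) ⇒ (3, 0) facing down

(3, 0) facing down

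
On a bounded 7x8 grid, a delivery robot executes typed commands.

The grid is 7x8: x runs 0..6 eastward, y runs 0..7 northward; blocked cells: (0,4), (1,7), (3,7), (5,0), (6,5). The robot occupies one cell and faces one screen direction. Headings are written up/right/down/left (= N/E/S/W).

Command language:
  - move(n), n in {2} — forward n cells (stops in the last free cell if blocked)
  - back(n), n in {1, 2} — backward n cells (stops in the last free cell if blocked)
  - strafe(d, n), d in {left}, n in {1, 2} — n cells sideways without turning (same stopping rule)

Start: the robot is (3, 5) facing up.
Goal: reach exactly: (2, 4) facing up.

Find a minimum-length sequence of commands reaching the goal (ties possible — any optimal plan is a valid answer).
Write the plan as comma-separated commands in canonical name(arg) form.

initial: (3, 5) facing up
[1] after back(1): (3, 4) facing up
[2] after strafe(left, 1): (2, 4) facing up
nothing shorter than 2 reaches the goal.

back(1), strafe(left, 1)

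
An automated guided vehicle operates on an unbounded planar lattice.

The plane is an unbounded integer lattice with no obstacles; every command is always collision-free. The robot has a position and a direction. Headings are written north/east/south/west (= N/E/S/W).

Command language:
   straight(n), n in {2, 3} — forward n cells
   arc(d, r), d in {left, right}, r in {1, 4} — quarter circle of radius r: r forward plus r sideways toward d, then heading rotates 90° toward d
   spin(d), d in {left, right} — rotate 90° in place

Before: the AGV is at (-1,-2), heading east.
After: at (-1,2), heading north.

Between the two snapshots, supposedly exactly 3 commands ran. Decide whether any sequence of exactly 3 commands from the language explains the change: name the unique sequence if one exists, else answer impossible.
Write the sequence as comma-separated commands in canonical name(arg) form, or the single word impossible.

spin(left), straight(2), straight(2)

key: cell and facing (now N) both changed — the 3 commands mix motion and turning
t0: at (-1,-2), heading east
1. spin(left) → at (-1,-2), heading north
2. straight(2) → at (-1,0), heading north
3. straight(2) → at (-1,2), heading north
uniquely the one of 512 3-step routes that fits.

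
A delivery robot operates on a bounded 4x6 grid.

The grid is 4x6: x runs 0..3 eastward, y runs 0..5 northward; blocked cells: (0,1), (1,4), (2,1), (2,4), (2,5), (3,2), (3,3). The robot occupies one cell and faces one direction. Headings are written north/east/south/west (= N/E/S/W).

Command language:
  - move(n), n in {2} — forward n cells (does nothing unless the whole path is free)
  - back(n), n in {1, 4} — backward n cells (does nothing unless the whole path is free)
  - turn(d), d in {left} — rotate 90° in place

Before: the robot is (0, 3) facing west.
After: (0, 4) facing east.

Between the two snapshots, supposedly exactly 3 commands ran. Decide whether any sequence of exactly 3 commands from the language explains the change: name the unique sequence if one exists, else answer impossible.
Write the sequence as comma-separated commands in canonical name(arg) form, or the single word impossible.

key: position moved to (0,4) AND the heading swung to E — translation plus rotation needed
initial: (0, 3) facing west
step 1 (turn(left)): (0, 3) facing south
step 2 (back(1)): (0, 4) facing south
step 3 (turn(left)): (0, 4) facing east
no rival 3-sequence matches.

turn(left), back(1), turn(left)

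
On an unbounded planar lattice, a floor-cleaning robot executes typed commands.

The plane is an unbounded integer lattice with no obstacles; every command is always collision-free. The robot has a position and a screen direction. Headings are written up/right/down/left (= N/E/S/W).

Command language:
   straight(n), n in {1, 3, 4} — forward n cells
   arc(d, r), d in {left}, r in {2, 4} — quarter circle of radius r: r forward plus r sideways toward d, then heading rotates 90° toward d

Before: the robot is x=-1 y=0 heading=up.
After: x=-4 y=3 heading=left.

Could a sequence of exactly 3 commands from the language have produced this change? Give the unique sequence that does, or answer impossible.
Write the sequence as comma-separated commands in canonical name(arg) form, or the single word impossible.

key: cell and facing (now W) both changed — the 3 commands mix motion and turning
start: x=-1 y=0 heading=up
[1] after straight(1): x=-1 y=1 heading=up
[2] after arc(left, 2): x=-3 y=3 heading=left
[3] after straight(1): x=-4 y=3 heading=left
uniquely the one of 125 3-step routes that fits.

straight(1), arc(left, 2), straight(1)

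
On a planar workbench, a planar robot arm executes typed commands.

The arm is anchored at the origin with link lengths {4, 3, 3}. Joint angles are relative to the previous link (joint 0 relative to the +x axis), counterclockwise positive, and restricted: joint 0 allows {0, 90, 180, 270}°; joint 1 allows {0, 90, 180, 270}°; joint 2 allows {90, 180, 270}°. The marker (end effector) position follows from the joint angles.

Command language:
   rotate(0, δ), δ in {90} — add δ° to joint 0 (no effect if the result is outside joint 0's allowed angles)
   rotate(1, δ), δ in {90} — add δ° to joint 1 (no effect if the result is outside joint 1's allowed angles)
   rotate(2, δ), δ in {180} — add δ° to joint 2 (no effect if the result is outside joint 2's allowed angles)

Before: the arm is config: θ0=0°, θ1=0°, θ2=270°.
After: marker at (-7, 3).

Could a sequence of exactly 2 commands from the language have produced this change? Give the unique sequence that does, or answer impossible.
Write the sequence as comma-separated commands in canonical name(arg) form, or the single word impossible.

rotate(0, 90), rotate(0, 90)

start: config: θ0=0°, θ1=0°, θ2=270°
1. rotate(0, 90) → config: θ0=90°, θ1=0°, θ2=270°
2. rotate(0, 90) → config: θ0=180°, θ1=0°, θ2=270°
uniquely the one of 9 2-step routes that fits.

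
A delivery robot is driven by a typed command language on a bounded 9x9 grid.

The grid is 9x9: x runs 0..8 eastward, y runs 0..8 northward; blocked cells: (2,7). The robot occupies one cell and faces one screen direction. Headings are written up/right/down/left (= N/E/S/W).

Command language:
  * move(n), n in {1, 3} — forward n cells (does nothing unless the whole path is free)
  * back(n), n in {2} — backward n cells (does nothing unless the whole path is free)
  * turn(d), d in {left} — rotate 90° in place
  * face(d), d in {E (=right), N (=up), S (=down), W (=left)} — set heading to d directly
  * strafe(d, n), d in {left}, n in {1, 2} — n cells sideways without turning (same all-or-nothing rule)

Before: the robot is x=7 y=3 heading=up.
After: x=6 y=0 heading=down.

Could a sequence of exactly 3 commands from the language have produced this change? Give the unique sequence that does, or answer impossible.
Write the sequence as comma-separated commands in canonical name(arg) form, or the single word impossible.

key: position moved to (6,0) AND the heading swung to S — translation plus rotation needed
begin: x=7 y=3 heading=up
[1] after strafe(left, 1): x=6 y=3 heading=up
[2] after face(S): x=6 y=3 heading=down
[3] after move(3): x=6 y=0 heading=down
no rival 3-sequence matches.

strafe(left, 1), face(S), move(3)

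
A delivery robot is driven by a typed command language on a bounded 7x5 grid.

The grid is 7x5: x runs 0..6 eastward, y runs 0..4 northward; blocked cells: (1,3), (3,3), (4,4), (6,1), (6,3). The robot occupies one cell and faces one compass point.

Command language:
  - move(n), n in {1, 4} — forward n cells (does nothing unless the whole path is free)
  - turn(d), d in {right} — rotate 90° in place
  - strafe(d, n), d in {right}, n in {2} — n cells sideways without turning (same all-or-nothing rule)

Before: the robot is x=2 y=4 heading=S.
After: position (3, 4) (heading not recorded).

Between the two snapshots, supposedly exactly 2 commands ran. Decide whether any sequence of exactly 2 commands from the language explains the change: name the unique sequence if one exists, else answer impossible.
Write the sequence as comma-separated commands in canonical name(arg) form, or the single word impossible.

impossible

checked all 2-command options: none fits.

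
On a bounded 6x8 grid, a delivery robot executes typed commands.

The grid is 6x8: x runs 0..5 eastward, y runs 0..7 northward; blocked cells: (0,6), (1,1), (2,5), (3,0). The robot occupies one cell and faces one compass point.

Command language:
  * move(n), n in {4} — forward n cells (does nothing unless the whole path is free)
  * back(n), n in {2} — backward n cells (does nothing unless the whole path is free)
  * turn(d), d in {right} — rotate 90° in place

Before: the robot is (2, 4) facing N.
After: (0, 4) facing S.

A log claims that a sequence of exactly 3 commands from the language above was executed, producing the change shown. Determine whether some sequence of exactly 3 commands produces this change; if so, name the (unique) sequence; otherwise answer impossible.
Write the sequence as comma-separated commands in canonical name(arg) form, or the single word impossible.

key: position moved to (0,4) AND the heading swung to S — translation plus rotation needed
begin: (2, 4) facing N
step 1 (turn(right)): (2, 4) facing E
step 2 (back(2)): (0, 4) facing E
step 3 (turn(right)): (0, 4) facing S
no other 3-command option fits: unique.

turn(right), back(2), turn(right)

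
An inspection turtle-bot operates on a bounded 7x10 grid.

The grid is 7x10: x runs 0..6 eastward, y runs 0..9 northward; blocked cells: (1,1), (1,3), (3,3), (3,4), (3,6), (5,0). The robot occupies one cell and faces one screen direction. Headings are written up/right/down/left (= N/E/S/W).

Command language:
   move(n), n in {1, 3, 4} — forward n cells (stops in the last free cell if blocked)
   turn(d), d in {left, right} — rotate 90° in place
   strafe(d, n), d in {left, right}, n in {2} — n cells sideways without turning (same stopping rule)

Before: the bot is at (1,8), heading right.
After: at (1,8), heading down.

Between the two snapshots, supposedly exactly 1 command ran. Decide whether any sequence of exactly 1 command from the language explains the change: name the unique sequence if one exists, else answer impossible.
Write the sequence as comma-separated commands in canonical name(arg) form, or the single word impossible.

turn(right)

key: (1,8) unchanged — the single command moves nothing
initial: at (1,8), heading right
[1] after turn(right): at (1,8), heading down
uniquely the one of 7 1-step routes that fits.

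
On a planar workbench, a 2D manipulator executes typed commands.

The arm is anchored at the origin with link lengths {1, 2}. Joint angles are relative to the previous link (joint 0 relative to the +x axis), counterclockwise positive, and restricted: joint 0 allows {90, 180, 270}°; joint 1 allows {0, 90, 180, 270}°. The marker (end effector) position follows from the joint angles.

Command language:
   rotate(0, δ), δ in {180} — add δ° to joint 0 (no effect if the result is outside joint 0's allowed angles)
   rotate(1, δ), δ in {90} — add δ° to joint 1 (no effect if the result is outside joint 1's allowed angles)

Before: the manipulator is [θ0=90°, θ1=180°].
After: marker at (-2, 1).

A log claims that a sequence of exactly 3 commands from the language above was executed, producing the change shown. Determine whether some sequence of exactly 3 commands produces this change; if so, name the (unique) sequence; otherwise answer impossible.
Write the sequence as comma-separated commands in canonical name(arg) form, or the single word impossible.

rotate(1, 90), rotate(1, 90), rotate(1, 90)

initial: [θ0=90°, θ1=180°]
1. rotate(1, 90) → [θ0=90°, θ1=270°]
2. rotate(1, 90) → [θ0=90°, θ1=0°]
3. rotate(1, 90) → [θ0=90°, θ1=90°]
uniquely the one of 8 3-step routes that fits.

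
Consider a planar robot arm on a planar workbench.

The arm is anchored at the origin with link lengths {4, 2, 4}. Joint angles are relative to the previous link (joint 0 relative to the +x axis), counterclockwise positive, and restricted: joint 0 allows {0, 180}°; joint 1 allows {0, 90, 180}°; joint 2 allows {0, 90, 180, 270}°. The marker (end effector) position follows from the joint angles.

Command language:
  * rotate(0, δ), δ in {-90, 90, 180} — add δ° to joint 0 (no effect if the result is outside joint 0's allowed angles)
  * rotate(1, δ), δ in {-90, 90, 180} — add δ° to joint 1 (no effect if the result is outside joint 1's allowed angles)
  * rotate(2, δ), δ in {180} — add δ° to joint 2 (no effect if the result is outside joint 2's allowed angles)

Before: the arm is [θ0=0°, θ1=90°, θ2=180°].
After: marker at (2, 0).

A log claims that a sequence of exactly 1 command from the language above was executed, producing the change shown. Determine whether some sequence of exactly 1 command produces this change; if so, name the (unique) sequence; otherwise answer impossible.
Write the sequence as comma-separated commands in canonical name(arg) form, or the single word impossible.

rotate(1, -90)

from: [θ0=0°, θ1=90°, θ2=180°]
[1] after rotate(1, -90): [θ0=0°, θ1=0°, θ2=180°]
all 7 alternatives checked — unique.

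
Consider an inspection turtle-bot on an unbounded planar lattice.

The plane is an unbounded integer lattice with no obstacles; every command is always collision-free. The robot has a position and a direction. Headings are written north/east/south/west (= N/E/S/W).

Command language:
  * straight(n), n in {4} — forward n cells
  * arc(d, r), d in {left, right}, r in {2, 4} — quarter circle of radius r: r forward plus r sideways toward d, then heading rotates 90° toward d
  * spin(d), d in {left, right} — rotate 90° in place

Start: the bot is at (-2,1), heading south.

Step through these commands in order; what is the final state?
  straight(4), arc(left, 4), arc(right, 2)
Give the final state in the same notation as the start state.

at (4,-9), heading south

start: at (-2,1), heading south
t=1 straight(4) ⇒ at (-2,-3), heading south
t=2 arc(left, 4) ⇒ at (2,-7), heading east
t=3 arc(right, 2) ⇒ at (4,-9), heading south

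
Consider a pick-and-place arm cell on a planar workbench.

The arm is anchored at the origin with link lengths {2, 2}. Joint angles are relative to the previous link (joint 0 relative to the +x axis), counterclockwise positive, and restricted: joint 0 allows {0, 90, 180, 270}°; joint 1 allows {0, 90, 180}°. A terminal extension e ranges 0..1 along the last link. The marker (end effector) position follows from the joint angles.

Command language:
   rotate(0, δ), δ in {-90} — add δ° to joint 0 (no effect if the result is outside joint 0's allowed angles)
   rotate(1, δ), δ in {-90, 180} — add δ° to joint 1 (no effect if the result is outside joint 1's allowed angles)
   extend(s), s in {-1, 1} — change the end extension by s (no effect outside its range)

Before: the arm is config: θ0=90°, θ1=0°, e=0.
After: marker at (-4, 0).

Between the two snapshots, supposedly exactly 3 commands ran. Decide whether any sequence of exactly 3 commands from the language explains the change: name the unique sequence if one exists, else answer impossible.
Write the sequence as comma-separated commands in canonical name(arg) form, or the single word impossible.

rotate(0, -90), rotate(0, -90), rotate(0, -90)

begin: config: θ0=90°, θ1=0°, e=0
step 1 (rotate(0, -90)): config: θ0=0°, θ1=0°, e=0
step 2 (rotate(0, -90)): config: θ0=270°, θ1=0°, e=0
step 3 (rotate(0, -90)): config: θ0=180°, θ1=0°, e=0
no other 3-command option fits: unique.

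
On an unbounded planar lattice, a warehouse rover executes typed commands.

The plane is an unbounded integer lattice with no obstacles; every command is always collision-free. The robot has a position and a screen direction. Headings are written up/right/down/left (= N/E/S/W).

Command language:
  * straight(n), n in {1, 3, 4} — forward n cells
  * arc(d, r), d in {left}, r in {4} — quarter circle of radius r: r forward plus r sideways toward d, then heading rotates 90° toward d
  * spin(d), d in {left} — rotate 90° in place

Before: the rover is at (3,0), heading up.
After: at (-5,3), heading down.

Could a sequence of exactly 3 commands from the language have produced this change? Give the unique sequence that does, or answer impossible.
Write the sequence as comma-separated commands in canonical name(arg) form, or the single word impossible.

key: cell and facing (now S) both changed — the 3 commands mix motion and turning
t0: at (3,0), heading up
1. straight(3) → at (3,3), heading up
2. arc(left, 4) → at (-1,7), heading left
3. arc(left, 4) → at (-5,3), heading down
no other 3-command option fits: unique.

straight(3), arc(left, 4), arc(left, 4)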